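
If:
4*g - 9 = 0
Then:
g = 9/4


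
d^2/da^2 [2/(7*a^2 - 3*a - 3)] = 4*(49*a^2 - 21*a - (14*a - 3)^2 - 21)/(-7*a^2 + 3*a + 3)^3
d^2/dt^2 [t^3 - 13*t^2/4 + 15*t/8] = 6*t - 13/2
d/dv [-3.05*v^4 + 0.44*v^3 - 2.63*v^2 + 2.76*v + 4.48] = -12.2*v^3 + 1.32*v^2 - 5.26*v + 2.76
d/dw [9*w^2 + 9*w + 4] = 18*w + 9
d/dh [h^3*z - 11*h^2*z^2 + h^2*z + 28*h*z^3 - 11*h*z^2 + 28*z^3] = z*(3*h^2 - 22*h*z + 2*h + 28*z^2 - 11*z)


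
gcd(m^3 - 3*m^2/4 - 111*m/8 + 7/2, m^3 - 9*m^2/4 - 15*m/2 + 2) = m^2 - 17*m/4 + 1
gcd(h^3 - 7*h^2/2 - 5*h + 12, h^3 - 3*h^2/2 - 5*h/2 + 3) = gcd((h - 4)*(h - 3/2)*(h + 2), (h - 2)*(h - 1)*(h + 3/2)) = 1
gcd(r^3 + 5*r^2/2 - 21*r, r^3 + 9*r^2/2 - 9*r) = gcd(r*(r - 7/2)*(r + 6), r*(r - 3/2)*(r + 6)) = r^2 + 6*r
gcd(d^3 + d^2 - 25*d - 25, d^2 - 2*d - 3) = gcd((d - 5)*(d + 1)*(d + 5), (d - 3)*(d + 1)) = d + 1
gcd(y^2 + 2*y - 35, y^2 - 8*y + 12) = 1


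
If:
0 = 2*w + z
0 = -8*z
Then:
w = 0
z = 0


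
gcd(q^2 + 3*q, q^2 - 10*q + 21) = 1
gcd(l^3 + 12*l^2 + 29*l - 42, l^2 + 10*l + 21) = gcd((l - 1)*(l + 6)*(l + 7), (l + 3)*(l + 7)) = l + 7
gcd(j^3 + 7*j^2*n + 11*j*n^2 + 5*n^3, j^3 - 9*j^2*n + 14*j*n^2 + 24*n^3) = j + n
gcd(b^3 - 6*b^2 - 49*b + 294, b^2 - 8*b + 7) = b - 7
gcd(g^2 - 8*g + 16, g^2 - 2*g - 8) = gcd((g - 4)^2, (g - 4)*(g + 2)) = g - 4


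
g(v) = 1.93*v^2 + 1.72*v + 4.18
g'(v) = 3.86*v + 1.72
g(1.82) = 13.70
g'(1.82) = 8.75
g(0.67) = 6.20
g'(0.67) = 4.31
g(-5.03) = 44.36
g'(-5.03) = -17.70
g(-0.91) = 4.21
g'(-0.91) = -1.79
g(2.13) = 16.60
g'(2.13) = 9.94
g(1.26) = 9.41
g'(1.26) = 6.58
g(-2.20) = 9.74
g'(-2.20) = -6.77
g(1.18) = 8.90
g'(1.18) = 6.27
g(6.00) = 83.98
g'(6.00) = 24.88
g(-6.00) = 63.34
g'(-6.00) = -21.44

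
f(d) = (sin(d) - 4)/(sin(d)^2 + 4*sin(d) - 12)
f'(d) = (-2*sin(d)*cos(d) - 4*cos(d))*(sin(d) - 4)/(sin(d)^2 + 4*sin(d) - 12)^2 + cos(d)/(sin(d)^2 + 4*sin(d) - 12) = (8*sin(d) + cos(d)^2 + 3)*cos(d)/(sin(d)^2 + 4*sin(d) - 12)^2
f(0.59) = 0.36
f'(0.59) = 0.08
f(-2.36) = 0.33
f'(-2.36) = 0.01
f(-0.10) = 0.33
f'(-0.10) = 0.02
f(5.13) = 0.33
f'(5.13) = -0.01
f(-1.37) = 0.33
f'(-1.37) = -0.00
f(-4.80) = 0.43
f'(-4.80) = 0.02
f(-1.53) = 0.33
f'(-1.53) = -0.00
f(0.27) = 0.34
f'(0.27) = 0.05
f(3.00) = 0.34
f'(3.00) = -0.04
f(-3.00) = 0.33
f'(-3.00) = -0.02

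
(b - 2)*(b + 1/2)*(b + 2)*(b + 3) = b^4 + 7*b^3/2 - 5*b^2/2 - 14*b - 6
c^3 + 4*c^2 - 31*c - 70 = (c - 5)*(c + 2)*(c + 7)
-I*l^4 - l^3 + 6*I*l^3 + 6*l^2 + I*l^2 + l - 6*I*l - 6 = (l - 6)*(l + 1)*(l - I)*(-I*l + I)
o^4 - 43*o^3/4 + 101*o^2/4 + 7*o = o*(o - 7)*(o - 4)*(o + 1/4)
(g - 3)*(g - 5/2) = g^2 - 11*g/2 + 15/2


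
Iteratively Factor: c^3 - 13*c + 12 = (c + 4)*(c^2 - 4*c + 3) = (c - 3)*(c + 4)*(c - 1)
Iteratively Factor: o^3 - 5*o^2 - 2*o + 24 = (o - 3)*(o^2 - 2*o - 8) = (o - 4)*(o - 3)*(o + 2)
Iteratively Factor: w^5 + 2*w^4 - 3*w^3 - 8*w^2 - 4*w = (w - 2)*(w^4 + 4*w^3 + 5*w^2 + 2*w) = (w - 2)*(w + 1)*(w^3 + 3*w^2 + 2*w) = w*(w - 2)*(w + 1)*(w^2 + 3*w + 2) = w*(w - 2)*(w + 1)^2*(w + 2)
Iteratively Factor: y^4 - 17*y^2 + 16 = (y - 1)*(y^3 + y^2 - 16*y - 16) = (y - 1)*(y + 1)*(y^2 - 16) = (y - 1)*(y + 1)*(y + 4)*(y - 4)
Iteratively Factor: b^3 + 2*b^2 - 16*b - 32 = (b - 4)*(b^2 + 6*b + 8) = (b - 4)*(b + 4)*(b + 2)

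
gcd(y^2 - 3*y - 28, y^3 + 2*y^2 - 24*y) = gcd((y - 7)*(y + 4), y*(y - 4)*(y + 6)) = 1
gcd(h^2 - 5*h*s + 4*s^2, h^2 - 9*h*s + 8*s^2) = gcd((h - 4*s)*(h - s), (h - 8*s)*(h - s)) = -h + s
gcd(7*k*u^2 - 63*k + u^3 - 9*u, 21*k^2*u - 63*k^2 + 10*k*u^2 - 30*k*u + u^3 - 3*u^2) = 7*k*u - 21*k + u^2 - 3*u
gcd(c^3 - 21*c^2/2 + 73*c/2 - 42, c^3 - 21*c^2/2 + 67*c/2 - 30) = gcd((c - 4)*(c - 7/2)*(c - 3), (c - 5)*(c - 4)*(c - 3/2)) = c - 4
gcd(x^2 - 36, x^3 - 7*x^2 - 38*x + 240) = x + 6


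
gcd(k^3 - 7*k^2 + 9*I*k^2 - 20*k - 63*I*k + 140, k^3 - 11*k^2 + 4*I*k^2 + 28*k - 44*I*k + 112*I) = k^2 + k*(-7 + 4*I) - 28*I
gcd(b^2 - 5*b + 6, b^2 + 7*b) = 1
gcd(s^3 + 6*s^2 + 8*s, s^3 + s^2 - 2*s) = s^2 + 2*s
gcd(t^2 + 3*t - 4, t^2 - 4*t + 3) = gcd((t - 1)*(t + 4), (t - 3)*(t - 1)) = t - 1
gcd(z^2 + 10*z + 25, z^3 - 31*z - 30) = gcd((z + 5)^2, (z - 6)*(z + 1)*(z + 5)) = z + 5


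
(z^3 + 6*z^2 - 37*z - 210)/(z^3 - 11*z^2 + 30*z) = (z^2 + 12*z + 35)/(z*(z - 5))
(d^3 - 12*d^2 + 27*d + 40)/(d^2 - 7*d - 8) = d - 5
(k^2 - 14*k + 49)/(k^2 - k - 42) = (k - 7)/(k + 6)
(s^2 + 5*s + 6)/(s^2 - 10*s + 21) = (s^2 + 5*s + 6)/(s^2 - 10*s + 21)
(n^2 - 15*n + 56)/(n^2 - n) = (n^2 - 15*n + 56)/(n*(n - 1))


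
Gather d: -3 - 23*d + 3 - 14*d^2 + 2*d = -14*d^2 - 21*d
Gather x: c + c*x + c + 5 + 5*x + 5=2*c + x*(c + 5) + 10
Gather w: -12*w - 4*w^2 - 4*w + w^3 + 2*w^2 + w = w^3 - 2*w^2 - 15*w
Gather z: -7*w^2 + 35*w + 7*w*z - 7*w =-7*w^2 + 7*w*z + 28*w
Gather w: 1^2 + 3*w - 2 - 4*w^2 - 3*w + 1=-4*w^2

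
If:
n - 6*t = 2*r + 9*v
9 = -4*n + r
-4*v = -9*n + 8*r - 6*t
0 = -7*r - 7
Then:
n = -5/2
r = -1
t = 257/156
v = -15/13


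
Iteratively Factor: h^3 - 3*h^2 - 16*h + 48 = (h - 4)*(h^2 + h - 12) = (h - 4)*(h - 3)*(h + 4)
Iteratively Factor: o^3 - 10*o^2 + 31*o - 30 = (o - 5)*(o^2 - 5*o + 6) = (o - 5)*(o - 3)*(o - 2)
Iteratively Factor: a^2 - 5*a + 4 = (a - 1)*(a - 4)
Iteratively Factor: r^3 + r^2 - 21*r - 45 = (r - 5)*(r^2 + 6*r + 9) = (r - 5)*(r + 3)*(r + 3)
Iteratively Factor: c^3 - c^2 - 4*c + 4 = (c - 1)*(c^2 - 4) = (c - 1)*(c + 2)*(c - 2)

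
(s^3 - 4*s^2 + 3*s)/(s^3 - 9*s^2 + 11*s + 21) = s*(s - 1)/(s^2 - 6*s - 7)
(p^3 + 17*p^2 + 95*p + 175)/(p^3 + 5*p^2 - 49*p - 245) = (p + 5)/(p - 7)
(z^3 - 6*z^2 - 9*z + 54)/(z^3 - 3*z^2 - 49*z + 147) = (z^2 - 3*z - 18)/(z^2 - 49)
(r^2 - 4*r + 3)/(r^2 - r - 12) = (-r^2 + 4*r - 3)/(-r^2 + r + 12)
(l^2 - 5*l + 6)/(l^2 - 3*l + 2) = (l - 3)/(l - 1)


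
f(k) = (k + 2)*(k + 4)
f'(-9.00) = -12.00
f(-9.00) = 35.00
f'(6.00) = 18.00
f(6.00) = 80.00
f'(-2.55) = 0.90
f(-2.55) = -0.80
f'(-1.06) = 3.88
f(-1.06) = 2.76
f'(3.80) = 13.60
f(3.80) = 45.24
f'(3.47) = 12.94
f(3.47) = 40.86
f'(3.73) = 13.46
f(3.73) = 44.29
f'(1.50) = 9.00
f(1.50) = 19.25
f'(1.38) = 8.76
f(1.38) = 18.18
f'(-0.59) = 4.82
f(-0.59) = 4.81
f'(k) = 2*k + 6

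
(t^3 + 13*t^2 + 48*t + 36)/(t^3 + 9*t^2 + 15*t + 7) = (t^2 + 12*t + 36)/(t^2 + 8*t + 7)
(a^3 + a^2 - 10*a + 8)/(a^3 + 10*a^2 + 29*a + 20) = (a^2 - 3*a + 2)/(a^2 + 6*a + 5)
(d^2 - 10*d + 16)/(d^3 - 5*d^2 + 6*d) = (d - 8)/(d*(d - 3))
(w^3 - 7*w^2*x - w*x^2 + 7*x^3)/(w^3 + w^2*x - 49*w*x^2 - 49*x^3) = (w - x)/(w + 7*x)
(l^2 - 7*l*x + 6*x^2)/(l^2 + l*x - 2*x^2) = (l - 6*x)/(l + 2*x)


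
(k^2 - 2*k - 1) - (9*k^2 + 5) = -8*k^2 - 2*k - 6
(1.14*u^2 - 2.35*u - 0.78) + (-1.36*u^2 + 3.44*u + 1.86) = -0.22*u^2 + 1.09*u + 1.08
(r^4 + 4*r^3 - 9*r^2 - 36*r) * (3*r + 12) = 3*r^5 + 24*r^4 + 21*r^3 - 216*r^2 - 432*r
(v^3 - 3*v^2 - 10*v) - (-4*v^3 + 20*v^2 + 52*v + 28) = 5*v^3 - 23*v^2 - 62*v - 28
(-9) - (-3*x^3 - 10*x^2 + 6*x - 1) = 3*x^3 + 10*x^2 - 6*x - 8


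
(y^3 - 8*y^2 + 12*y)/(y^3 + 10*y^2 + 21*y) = (y^2 - 8*y + 12)/(y^2 + 10*y + 21)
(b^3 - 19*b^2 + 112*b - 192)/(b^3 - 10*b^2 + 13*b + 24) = (b - 8)/(b + 1)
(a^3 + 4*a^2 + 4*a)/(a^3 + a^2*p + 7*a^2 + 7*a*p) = (a^2 + 4*a + 4)/(a^2 + a*p + 7*a + 7*p)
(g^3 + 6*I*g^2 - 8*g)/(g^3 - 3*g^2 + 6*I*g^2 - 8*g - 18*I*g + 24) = g/(g - 3)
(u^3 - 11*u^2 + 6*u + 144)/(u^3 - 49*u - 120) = (u - 6)/(u + 5)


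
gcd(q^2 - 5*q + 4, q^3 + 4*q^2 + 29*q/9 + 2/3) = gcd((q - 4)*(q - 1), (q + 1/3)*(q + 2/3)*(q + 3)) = 1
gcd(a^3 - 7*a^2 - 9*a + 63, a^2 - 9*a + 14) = a - 7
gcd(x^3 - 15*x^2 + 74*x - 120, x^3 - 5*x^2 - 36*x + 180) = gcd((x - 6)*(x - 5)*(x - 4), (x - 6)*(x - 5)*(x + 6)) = x^2 - 11*x + 30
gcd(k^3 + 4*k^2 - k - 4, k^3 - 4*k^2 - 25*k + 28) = k^2 + 3*k - 4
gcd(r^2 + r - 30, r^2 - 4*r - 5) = r - 5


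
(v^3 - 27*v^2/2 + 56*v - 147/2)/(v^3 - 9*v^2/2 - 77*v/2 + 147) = (v - 3)/(v + 6)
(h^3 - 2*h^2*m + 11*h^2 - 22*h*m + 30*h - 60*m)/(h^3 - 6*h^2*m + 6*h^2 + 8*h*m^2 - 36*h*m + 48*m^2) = (h + 5)/(h - 4*m)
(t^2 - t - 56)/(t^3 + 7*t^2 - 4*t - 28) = (t - 8)/(t^2 - 4)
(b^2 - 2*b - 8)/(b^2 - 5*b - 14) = (b - 4)/(b - 7)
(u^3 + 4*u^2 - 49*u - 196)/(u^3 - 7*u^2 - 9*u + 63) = (u^2 + 11*u + 28)/(u^2 - 9)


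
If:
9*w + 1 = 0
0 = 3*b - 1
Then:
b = 1/3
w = -1/9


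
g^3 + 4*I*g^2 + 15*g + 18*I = (g - 3*I)*(g + I)*(g + 6*I)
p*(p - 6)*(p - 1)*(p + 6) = p^4 - p^3 - 36*p^2 + 36*p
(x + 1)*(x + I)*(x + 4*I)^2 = x^4 + x^3 + 9*I*x^3 - 24*x^2 + 9*I*x^2 - 24*x - 16*I*x - 16*I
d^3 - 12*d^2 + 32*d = d*(d - 8)*(d - 4)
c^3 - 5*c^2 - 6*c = c*(c - 6)*(c + 1)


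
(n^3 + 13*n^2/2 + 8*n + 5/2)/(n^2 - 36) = (2*n^3 + 13*n^2 + 16*n + 5)/(2*(n^2 - 36))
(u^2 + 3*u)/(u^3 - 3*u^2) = (u + 3)/(u*(u - 3))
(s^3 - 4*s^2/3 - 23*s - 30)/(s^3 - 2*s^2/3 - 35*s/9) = 3*(s^2 - 3*s - 18)/(s*(3*s - 7))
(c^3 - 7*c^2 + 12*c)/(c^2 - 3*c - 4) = c*(c - 3)/(c + 1)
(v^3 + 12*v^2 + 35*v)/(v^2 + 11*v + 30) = v*(v + 7)/(v + 6)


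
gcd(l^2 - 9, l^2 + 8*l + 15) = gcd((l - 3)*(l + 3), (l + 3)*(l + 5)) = l + 3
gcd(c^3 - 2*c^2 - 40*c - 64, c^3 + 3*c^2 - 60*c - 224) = c^2 - 4*c - 32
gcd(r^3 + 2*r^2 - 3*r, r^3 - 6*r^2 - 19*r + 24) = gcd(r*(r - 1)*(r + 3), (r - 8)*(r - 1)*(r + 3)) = r^2 + 2*r - 3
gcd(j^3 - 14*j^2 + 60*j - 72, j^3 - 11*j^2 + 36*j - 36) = j^2 - 8*j + 12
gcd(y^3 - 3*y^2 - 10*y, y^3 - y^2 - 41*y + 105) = y - 5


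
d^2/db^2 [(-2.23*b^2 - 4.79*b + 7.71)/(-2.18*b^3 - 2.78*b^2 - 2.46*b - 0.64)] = (21.195704*b^6 + 136.583976*b^5 - 337.270416*b^4 - 799.007688*b^3 - 709.600704*b^2 - 302.955144*b - 79.136344)/(10.360232*b^9 + 39.635016*b^8 + 85.616448*b^7 + 120.061064*b^6 + 119.884992*b^5 + 85.902024*b^4 + 43.826712*b^3 + 15.035136*b^2 + 3.022848*b + 0.262144)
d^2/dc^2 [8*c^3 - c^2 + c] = 48*c - 2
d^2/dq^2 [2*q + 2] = 0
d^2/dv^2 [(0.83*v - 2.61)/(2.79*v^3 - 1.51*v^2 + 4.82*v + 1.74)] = (38.764818*v^5 - 264.778254*v^4 + 157.392322*v^3 - 294.65073*v^2 + 203.0841*v - 148.910244)/(21.717639*v^9 - 35.261973*v^8 + 131.642523*v^7 - 84.647017*v^6 + 183.442758*v^5 + 47.054382*v^4 + 61.336772*v^3 + 107.5581*v^2 + 43.779096*v + 5.268024)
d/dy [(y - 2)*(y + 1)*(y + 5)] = 3*y^2 + 8*y - 7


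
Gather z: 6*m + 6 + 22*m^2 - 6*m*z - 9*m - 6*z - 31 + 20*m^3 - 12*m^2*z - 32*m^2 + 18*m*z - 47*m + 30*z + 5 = 20*m^3 - 10*m^2 - 50*m + z*(-12*m^2 + 12*m + 24) - 20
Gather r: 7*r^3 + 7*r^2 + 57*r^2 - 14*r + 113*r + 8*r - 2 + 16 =7*r^3 + 64*r^2 + 107*r + 14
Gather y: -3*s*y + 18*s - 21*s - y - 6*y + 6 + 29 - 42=-3*s + y*(-3*s - 7) - 7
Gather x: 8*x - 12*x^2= -12*x^2 + 8*x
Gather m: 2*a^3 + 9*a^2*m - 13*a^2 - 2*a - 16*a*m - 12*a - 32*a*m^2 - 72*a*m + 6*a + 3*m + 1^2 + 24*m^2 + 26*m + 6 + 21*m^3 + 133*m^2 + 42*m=2*a^3 - 13*a^2 - 8*a + 21*m^3 + m^2*(157 - 32*a) + m*(9*a^2 - 88*a + 71) + 7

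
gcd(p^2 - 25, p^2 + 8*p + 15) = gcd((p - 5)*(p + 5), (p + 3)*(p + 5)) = p + 5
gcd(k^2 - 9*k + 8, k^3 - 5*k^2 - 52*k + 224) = k - 8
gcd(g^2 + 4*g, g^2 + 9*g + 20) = g + 4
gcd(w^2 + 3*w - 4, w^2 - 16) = w + 4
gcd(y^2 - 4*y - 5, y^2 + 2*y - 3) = 1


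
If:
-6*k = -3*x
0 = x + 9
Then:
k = -9/2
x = -9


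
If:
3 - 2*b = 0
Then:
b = 3/2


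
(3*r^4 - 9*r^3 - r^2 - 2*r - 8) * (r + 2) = 3*r^5 - 3*r^4 - 19*r^3 - 4*r^2 - 12*r - 16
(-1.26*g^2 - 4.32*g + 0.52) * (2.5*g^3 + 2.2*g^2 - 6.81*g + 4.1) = -3.15*g^5 - 13.572*g^4 + 0.3766*g^3 + 25.3972*g^2 - 21.2532*g + 2.132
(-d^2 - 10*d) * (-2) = 2*d^2 + 20*d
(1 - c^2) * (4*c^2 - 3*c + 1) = -4*c^4 + 3*c^3 + 3*c^2 - 3*c + 1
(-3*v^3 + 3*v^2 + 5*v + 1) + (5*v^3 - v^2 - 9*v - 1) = 2*v^3 + 2*v^2 - 4*v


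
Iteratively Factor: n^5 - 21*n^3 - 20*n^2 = (n)*(n^4 - 21*n^2 - 20*n) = n*(n + 1)*(n^3 - n^2 - 20*n) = n*(n + 1)*(n + 4)*(n^2 - 5*n) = n*(n - 5)*(n + 1)*(n + 4)*(n)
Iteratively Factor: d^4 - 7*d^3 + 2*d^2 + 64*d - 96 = (d + 3)*(d^3 - 10*d^2 + 32*d - 32) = (d - 4)*(d + 3)*(d^2 - 6*d + 8) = (d - 4)^2*(d + 3)*(d - 2)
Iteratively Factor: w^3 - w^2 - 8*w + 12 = (w + 3)*(w^2 - 4*w + 4) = (w - 2)*(w + 3)*(w - 2)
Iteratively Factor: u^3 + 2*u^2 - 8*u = (u - 2)*(u^2 + 4*u) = u*(u - 2)*(u + 4)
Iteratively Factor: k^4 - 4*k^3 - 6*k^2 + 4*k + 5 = (k - 5)*(k^3 + k^2 - k - 1) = (k - 5)*(k - 1)*(k^2 + 2*k + 1) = (k - 5)*(k - 1)*(k + 1)*(k + 1)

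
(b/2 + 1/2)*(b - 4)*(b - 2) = b^3/2 - 5*b^2/2 + b + 4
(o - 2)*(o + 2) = o^2 - 4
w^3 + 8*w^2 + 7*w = w*(w + 1)*(w + 7)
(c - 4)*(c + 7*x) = c^2 + 7*c*x - 4*c - 28*x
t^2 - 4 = (t - 2)*(t + 2)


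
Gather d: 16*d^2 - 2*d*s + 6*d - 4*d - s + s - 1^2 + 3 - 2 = 16*d^2 + d*(2 - 2*s)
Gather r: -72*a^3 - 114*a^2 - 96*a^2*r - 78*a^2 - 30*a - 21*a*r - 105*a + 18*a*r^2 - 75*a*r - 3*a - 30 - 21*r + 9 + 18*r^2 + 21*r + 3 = -72*a^3 - 192*a^2 - 138*a + r^2*(18*a + 18) + r*(-96*a^2 - 96*a) - 18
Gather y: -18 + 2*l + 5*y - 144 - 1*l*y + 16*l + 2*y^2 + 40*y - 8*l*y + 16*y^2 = 18*l + 18*y^2 + y*(45 - 9*l) - 162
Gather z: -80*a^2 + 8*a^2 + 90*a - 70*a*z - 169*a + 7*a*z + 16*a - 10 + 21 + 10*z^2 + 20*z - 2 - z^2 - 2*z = -72*a^2 - 63*a + 9*z^2 + z*(18 - 63*a) + 9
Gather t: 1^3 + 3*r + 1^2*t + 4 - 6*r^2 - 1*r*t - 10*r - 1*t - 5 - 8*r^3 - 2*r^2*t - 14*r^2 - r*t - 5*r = -8*r^3 - 20*r^2 - 12*r + t*(-2*r^2 - 2*r)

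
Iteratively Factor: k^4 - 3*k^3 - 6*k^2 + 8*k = (k - 1)*(k^3 - 2*k^2 - 8*k) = k*(k - 1)*(k^2 - 2*k - 8) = k*(k - 4)*(k - 1)*(k + 2)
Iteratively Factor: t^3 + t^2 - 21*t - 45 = (t - 5)*(t^2 + 6*t + 9) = (t - 5)*(t + 3)*(t + 3)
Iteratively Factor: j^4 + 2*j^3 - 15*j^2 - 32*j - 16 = (j - 4)*(j^3 + 6*j^2 + 9*j + 4) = (j - 4)*(j + 1)*(j^2 + 5*j + 4) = (j - 4)*(j + 1)*(j + 4)*(j + 1)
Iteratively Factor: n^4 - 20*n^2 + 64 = (n - 4)*(n^3 + 4*n^2 - 4*n - 16) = (n - 4)*(n - 2)*(n^2 + 6*n + 8) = (n - 4)*(n - 2)*(n + 4)*(n + 2)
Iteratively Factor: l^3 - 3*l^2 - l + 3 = (l + 1)*(l^2 - 4*l + 3) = (l - 1)*(l + 1)*(l - 3)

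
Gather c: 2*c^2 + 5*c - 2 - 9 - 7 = 2*c^2 + 5*c - 18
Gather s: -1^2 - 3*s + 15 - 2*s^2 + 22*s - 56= -2*s^2 + 19*s - 42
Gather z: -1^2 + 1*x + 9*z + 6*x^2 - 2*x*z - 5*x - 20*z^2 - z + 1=6*x^2 - 4*x - 20*z^2 + z*(8 - 2*x)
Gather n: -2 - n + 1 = -n - 1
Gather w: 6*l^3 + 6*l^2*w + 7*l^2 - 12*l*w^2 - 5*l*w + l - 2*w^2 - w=6*l^3 + 7*l^2 + l + w^2*(-12*l - 2) + w*(6*l^2 - 5*l - 1)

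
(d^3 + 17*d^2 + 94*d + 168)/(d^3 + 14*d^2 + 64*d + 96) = (d + 7)/(d + 4)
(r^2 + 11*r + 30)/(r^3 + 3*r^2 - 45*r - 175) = (r + 6)/(r^2 - 2*r - 35)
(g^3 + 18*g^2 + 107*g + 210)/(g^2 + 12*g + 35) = g + 6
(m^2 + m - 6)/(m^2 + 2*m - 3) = (m - 2)/(m - 1)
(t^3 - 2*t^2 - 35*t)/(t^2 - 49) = t*(t + 5)/(t + 7)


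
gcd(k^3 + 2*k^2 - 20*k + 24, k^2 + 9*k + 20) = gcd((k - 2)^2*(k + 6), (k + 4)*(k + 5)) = 1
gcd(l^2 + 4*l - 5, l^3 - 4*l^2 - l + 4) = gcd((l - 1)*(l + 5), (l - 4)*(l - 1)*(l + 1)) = l - 1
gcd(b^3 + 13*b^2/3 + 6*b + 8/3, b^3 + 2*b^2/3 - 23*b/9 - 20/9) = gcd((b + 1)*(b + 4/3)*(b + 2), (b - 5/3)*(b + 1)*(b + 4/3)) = b^2 + 7*b/3 + 4/3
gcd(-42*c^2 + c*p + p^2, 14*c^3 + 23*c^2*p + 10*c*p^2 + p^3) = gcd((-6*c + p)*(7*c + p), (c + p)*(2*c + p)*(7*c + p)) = 7*c + p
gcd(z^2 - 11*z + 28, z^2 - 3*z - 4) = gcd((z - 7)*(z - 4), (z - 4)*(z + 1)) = z - 4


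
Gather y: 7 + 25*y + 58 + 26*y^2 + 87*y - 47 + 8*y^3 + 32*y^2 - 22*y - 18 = 8*y^3 + 58*y^2 + 90*y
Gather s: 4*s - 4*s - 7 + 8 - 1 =0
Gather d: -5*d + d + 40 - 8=32 - 4*d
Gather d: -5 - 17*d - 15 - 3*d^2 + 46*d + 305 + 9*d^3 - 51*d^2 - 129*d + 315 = 9*d^3 - 54*d^2 - 100*d + 600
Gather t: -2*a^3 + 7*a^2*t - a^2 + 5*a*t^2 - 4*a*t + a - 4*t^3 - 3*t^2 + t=-2*a^3 - a^2 + a - 4*t^3 + t^2*(5*a - 3) + t*(7*a^2 - 4*a + 1)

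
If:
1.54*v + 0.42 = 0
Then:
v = -0.27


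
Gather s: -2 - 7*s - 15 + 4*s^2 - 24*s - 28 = 4*s^2 - 31*s - 45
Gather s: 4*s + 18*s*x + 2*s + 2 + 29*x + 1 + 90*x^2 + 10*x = s*(18*x + 6) + 90*x^2 + 39*x + 3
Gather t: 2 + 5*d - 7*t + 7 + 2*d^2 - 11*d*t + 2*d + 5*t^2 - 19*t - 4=2*d^2 + 7*d + 5*t^2 + t*(-11*d - 26) + 5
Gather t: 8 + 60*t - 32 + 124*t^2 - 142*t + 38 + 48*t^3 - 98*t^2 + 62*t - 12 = 48*t^3 + 26*t^2 - 20*t + 2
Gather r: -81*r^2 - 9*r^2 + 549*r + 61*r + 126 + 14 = -90*r^2 + 610*r + 140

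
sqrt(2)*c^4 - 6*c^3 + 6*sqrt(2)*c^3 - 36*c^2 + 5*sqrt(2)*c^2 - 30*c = c*(c + 5)*(c - 3*sqrt(2))*(sqrt(2)*c + sqrt(2))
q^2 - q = q*(q - 1)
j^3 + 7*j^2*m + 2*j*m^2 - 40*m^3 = (j - 2*m)*(j + 4*m)*(j + 5*m)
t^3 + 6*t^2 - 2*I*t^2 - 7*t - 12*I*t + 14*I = (t - 1)*(t + 7)*(t - 2*I)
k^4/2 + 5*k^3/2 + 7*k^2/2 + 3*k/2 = k*(k/2 + 1/2)*(k + 1)*(k + 3)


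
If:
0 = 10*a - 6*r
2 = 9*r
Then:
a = 2/15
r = 2/9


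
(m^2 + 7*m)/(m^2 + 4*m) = (m + 7)/(m + 4)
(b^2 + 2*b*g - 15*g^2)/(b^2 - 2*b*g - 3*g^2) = (b + 5*g)/(b + g)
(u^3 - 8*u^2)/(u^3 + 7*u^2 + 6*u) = u*(u - 8)/(u^2 + 7*u + 6)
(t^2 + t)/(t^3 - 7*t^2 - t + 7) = t/(t^2 - 8*t + 7)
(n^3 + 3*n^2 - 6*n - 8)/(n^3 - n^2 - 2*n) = (n + 4)/n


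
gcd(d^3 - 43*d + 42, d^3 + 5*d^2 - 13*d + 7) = d^2 + 6*d - 7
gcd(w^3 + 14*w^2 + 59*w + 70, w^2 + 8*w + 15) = w + 5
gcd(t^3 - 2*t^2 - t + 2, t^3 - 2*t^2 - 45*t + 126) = 1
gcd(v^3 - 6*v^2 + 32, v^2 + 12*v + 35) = 1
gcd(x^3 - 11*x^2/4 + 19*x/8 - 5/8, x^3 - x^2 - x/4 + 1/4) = x^2 - 3*x/2 + 1/2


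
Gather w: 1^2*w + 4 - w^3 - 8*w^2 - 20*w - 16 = -w^3 - 8*w^2 - 19*w - 12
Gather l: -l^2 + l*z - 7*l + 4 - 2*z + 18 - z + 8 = -l^2 + l*(z - 7) - 3*z + 30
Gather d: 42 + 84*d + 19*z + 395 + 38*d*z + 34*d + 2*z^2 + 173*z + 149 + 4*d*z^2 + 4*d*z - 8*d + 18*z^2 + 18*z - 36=d*(4*z^2 + 42*z + 110) + 20*z^2 + 210*z + 550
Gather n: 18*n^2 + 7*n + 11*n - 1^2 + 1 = 18*n^2 + 18*n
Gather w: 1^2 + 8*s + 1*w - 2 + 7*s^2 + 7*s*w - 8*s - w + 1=7*s^2 + 7*s*w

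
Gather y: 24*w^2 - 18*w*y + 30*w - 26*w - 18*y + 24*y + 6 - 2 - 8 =24*w^2 + 4*w + y*(6 - 18*w) - 4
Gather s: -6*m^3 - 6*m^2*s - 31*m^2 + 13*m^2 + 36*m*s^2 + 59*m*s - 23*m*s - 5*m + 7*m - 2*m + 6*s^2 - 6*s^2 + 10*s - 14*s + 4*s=-6*m^3 - 18*m^2 + 36*m*s^2 + s*(-6*m^2 + 36*m)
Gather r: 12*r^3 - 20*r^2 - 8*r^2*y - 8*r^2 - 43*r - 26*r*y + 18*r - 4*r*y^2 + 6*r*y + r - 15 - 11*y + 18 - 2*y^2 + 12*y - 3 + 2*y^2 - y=12*r^3 + r^2*(-8*y - 28) + r*(-4*y^2 - 20*y - 24)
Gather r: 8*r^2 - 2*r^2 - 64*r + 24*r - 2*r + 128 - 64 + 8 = 6*r^2 - 42*r + 72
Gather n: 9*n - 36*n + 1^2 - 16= -27*n - 15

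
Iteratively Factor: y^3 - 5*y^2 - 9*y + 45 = (y - 3)*(y^2 - 2*y - 15) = (y - 3)*(y + 3)*(y - 5)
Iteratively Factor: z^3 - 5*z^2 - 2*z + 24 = (z + 2)*(z^2 - 7*z + 12) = (z - 3)*(z + 2)*(z - 4)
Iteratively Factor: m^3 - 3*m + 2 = (m - 1)*(m^2 + m - 2) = (m - 1)*(m + 2)*(m - 1)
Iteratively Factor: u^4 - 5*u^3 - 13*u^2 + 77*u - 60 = (u - 5)*(u^3 - 13*u + 12) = (u - 5)*(u + 4)*(u^2 - 4*u + 3) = (u - 5)*(u - 1)*(u + 4)*(u - 3)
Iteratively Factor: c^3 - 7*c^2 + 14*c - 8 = (c - 1)*(c^2 - 6*c + 8) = (c - 4)*(c - 1)*(c - 2)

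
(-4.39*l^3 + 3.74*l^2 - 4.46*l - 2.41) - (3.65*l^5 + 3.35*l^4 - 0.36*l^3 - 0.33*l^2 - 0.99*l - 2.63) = -3.65*l^5 - 3.35*l^4 - 4.03*l^3 + 4.07*l^2 - 3.47*l + 0.22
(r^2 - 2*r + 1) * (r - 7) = r^3 - 9*r^2 + 15*r - 7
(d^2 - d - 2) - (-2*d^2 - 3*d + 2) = 3*d^2 + 2*d - 4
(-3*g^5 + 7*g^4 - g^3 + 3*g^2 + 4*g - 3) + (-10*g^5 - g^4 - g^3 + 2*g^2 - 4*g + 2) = -13*g^5 + 6*g^4 - 2*g^3 + 5*g^2 - 1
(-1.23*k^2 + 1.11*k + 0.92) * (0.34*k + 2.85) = -0.4182*k^3 - 3.1281*k^2 + 3.4763*k + 2.622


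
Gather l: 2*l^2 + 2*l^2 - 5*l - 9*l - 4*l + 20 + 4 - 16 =4*l^2 - 18*l + 8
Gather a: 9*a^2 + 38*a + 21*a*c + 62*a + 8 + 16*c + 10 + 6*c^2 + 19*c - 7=9*a^2 + a*(21*c + 100) + 6*c^2 + 35*c + 11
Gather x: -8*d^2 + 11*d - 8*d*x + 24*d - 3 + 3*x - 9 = -8*d^2 + 35*d + x*(3 - 8*d) - 12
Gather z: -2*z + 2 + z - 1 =1 - z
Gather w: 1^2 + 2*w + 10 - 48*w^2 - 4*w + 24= -48*w^2 - 2*w + 35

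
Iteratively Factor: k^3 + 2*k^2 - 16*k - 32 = (k + 2)*(k^2 - 16) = (k - 4)*(k + 2)*(k + 4)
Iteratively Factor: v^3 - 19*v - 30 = (v + 2)*(v^2 - 2*v - 15) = (v - 5)*(v + 2)*(v + 3)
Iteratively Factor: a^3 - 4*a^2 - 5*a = (a + 1)*(a^2 - 5*a) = (a - 5)*(a + 1)*(a)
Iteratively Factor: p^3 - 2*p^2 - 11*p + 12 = (p - 1)*(p^2 - p - 12) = (p - 1)*(p + 3)*(p - 4)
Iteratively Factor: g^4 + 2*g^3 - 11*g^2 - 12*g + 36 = (g + 3)*(g^3 - g^2 - 8*g + 12) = (g - 2)*(g + 3)*(g^2 + g - 6) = (g - 2)*(g + 3)^2*(g - 2)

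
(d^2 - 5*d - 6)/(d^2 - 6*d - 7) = (d - 6)/(d - 7)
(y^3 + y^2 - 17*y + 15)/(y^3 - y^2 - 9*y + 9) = (y + 5)/(y + 3)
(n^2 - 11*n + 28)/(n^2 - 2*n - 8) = (n - 7)/(n + 2)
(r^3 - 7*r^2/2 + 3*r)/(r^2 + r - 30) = r*(2*r^2 - 7*r + 6)/(2*(r^2 + r - 30))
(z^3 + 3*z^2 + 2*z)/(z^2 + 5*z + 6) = z*(z + 1)/(z + 3)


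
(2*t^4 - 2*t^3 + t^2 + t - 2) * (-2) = -4*t^4 + 4*t^3 - 2*t^2 - 2*t + 4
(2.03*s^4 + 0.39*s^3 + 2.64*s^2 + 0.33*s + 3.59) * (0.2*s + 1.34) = 0.406*s^5 + 2.7982*s^4 + 1.0506*s^3 + 3.6036*s^2 + 1.1602*s + 4.8106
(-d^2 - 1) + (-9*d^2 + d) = -10*d^2 + d - 1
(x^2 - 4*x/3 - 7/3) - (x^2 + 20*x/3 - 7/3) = -8*x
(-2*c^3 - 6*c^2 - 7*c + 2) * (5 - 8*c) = 16*c^4 + 38*c^3 + 26*c^2 - 51*c + 10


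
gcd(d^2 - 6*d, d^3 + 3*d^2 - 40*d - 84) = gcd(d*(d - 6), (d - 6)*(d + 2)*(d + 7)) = d - 6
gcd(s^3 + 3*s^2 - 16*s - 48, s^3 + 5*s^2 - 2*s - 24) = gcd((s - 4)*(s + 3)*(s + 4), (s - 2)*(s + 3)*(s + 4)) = s^2 + 7*s + 12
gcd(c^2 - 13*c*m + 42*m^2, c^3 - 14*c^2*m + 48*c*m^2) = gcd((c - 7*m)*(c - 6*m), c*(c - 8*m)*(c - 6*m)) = c - 6*m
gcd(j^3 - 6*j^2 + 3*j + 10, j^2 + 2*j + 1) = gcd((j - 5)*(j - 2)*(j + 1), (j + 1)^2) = j + 1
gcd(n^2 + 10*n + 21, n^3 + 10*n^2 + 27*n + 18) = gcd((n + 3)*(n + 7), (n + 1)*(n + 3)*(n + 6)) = n + 3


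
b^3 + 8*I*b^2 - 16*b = b*(b + 4*I)^2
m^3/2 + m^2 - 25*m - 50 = (m/2 + 1)*(m - 5*sqrt(2))*(m + 5*sqrt(2))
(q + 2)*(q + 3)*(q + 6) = q^3 + 11*q^2 + 36*q + 36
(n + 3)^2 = n^2 + 6*n + 9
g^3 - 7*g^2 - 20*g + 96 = (g - 8)*(g - 3)*(g + 4)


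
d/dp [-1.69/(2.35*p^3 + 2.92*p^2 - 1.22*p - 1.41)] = (11.9145*p^2 + 9.8696*p - 2.0618)/(2.35*p^3 + 2.92*p^2 - 1.22*p - 1.41)^2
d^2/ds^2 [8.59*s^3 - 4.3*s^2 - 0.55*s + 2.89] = 51.54*s - 8.6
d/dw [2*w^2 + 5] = 4*w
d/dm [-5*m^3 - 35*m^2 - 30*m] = -15*m^2 - 70*m - 30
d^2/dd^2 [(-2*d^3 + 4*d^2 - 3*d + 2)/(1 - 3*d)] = 2*(18*d^3 - 18*d^2 + 6*d - 13)/(27*d^3 - 27*d^2 + 9*d - 1)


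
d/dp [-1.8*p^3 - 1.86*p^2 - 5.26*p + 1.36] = -5.4*p^2 - 3.72*p - 5.26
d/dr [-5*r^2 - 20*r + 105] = -10*r - 20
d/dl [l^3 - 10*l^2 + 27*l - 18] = 3*l^2 - 20*l + 27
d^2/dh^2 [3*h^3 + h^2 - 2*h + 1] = 18*h + 2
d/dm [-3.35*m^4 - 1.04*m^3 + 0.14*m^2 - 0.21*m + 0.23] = -13.4*m^3 - 3.12*m^2 + 0.28*m - 0.21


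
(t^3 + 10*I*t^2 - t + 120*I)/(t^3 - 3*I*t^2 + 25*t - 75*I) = (t + 8*I)/(t - 5*I)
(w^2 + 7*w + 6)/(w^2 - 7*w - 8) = (w + 6)/(w - 8)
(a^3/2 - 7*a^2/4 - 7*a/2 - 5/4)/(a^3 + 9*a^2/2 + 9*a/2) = (2*a^3 - 7*a^2 - 14*a - 5)/(2*a*(2*a^2 + 9*a + 9))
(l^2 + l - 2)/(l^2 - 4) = (l - 1)/(l - 2)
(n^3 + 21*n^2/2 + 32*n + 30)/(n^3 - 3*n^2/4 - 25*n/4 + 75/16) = 8*(n^2 + 8*n + 12)/(8*n^2 - 26*n + 15)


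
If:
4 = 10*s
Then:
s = 2/5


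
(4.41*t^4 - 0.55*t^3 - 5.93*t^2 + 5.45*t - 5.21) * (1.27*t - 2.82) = 5.6007*t^5 - 13.1347*t^4 - 5.9801*t^3 + 23.6441*t^2 - 21.9857*t + 14.6922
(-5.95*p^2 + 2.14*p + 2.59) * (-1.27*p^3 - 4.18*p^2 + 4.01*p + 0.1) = 7.5565*p^5 + 22.1532*p^4 - 36.094*p^3 - 2.8398*p^2 + 10.5999*p + 0.259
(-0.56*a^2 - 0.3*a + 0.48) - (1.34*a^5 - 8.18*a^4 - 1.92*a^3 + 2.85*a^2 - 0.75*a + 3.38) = -1.34*a^5 + 8.18*a^4 + 1.92*a^3 - 3.41*a^2 + 0.45*a - 2.9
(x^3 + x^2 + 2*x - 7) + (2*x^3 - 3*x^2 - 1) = 3*x^3 - 2*x^2 + 2*x - 8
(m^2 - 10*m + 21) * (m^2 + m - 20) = m^4 - 9*m^3 - 9*m^2 + 221*m - 420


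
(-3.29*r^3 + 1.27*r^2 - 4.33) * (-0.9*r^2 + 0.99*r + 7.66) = 2.961*r^5 - 4.4001*r^4 - 23.9441*r^3 + 13.6252*r^2 - 4.2867*r - 33.1678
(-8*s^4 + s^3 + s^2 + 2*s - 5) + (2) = -8*s^4 + s^3 + s^2 + 2*s - 3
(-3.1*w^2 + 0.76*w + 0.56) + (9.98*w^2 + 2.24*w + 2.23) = 6.88*w^2 + 3.0*w + 2.79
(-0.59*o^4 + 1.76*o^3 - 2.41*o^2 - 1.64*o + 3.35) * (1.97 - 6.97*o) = 4.1123*o^5 - 13.4295*o^4 + 20.2649*o^3 + 6.6831*o^2 - 26.5803*o + 6.5995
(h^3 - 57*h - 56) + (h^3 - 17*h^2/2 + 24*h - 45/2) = 2*h^3 - 17*h^2/2 - 33*h - 157/2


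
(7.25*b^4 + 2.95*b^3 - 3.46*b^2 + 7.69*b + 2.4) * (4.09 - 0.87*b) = -6.3075*b^5 + 27.086*b^4 + 15.0757*b^3 - 20.8417*b^2 + 29.3641*b + 9.816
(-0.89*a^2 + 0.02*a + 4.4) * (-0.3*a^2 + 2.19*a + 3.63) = 0.267*a^4 - 1.9551*a^3 - 4.5069*a^2 + 9.7086*a + 15.972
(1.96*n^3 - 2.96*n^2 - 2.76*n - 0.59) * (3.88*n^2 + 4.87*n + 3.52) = 7.6048*n^5 - 1.9396*n^4 - 18.2248*n^3 - 26.1496*n^2 - 12.5885*n - 2.0768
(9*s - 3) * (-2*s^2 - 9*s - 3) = -18*s^3 - 75*s^2 + 9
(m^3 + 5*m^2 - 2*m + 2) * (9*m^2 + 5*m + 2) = 9*m^5 + 50*m^4 + 9*m^3 + 18*m^2 + 6*m + 4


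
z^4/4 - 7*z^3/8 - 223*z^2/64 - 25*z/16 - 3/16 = (z/4 + 1/2)*(z - 6)*(z + 1/4)^2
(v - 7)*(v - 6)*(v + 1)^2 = v^4 - 11*v^3 + 17*v^2 + 71*v + 42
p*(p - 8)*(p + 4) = p^3 - 4*p^2 - 32*p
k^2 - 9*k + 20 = (k - 5)*(k - 4)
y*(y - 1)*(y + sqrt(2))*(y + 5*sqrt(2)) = y^4 - y^3 + 6*sqrt(2)*y^3 - 6*sqrt(2)*y^2 + 10*y^2 - 10*y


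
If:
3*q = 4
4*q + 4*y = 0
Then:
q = 4/3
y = -4/3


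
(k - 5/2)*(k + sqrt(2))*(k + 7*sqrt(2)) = k^3 - 5*k^2/2 + 8*sqrt(2)*k^2 - 20*sqrt(2)*k + 14*k - 35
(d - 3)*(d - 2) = d^2 - 5*d + 6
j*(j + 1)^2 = j^3 + 2*j^2 + j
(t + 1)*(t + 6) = t^2 + 7*t + 6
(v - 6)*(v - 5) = v^2 - 11*v + 30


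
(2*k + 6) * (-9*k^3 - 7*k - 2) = -18*k^4 - 54*k^3 - 14*k^2 - 46*k - 12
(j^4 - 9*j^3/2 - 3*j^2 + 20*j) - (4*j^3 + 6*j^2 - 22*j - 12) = j^4 - 17*j^3/2 - 9*j^2 + 42*j + 12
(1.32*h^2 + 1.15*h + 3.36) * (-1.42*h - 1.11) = -1.8744*h^3 - 3.0982*h^2 - 6.0477*h - 3.7296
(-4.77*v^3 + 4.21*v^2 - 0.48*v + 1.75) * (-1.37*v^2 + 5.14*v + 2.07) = 6.5349*v^5 - 30.2855*v^4 + 12.4231*v^3 + 3.85*v^2 + 8.0014*v + 3.6225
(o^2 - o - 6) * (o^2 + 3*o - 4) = o^4 + 2*o^3 - 13*o^2 - 14*o + 24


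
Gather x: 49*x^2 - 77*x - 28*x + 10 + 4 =49*x^2 - 105*x + 14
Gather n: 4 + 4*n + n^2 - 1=n^2 + 4*n + 3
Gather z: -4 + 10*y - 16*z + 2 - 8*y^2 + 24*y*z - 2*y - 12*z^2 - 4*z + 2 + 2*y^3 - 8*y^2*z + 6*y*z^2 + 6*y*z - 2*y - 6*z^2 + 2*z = 2*y^3 - 8*y^2 + 6*y + z^2*(6*y - 18) + z*(-8*y^2 + 30*y - 18)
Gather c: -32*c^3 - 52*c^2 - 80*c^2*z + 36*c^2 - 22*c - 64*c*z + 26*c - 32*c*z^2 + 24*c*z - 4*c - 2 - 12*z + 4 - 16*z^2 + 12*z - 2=-32*c^3 + c^2*(-80*z - 16) + c*(-32*z^2 - 40*z) - 16*z^2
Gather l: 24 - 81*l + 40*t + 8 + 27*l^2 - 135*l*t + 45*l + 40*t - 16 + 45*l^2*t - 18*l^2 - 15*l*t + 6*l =l^2*(45*t + 9) + l*(-150*t - 30) + 80*t + 16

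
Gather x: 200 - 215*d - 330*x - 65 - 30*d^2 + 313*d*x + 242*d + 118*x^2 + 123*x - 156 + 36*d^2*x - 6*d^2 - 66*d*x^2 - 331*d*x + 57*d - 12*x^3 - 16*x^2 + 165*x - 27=-36*d^2 + 84*d - 12*x^3 + x^2*(102 - 66*d) + x*(36*d^2 - 18*d - 42) - 48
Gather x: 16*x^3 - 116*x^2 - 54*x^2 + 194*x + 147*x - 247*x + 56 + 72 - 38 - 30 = 16*x^3 - 170*x^2 + 94*x + 60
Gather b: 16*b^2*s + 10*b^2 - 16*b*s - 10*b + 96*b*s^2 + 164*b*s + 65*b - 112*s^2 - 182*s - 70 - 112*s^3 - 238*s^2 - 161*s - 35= b^2*(16*s + 10) + b*(96*s^2 + 148*s + 55) - 112*s^3 - 350*s^2 - 343*s - 105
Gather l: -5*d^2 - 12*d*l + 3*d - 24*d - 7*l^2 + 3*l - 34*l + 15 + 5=-5*d^2 - 21*d - 7*l^2 + l*(-12*d - 31) + 20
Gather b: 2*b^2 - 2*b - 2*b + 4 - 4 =2*b^2 - 4*b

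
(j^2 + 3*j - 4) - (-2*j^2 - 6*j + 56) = 3*j^2 + 9*j - 60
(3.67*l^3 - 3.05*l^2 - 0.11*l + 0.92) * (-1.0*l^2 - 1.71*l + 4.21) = -3.67*l^5 - 3.2257*l^4 + 20.7762*l^3 - 13.5724*l^2 - 2.0363*l + 3.8732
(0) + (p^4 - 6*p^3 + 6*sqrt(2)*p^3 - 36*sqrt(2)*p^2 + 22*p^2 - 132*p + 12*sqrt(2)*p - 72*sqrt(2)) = p^4 - 6*p^3 + 6*sqrt(2)*p^3 - 36*sqrt(2)*p^2 + 22*p^2 - 132*p + 12*sqrt(2)*p - 72*sqrt(2)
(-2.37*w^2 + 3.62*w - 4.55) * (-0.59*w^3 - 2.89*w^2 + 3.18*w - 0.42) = 1.3983*w^5 + 4.7135*w^4 - 15.3139*w^3 + 25.6565*w^2 - 15.9894*w + 1.911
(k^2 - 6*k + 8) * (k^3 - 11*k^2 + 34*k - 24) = k^5 - 17*k^4 + 108*k^3 - 316*k^2 + 416*k - 192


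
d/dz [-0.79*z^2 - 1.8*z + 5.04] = -1.58*z - 1.8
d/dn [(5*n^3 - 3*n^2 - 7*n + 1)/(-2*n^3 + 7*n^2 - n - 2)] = (29*n^4 - 38*n^3 + 28*n^2 - 2*n + 15)/(4*n^6 - 28*n^5 + 53*n^4 - 6*n^3 - 27*n^2 + 4*n + 4)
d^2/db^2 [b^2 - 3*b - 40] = 2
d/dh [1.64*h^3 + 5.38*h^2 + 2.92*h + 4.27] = 4.92*h^2 + 10.76*h + 2.92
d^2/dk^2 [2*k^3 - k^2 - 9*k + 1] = 12*k - 2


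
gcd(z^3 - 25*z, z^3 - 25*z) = z^3 - 25*z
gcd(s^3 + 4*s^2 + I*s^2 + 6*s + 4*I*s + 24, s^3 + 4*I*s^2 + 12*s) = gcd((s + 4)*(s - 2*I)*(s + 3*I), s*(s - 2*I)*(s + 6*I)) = s - 2*I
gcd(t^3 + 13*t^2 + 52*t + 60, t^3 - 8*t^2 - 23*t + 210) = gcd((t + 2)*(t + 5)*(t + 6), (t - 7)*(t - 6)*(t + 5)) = t + 5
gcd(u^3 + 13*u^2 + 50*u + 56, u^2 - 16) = u + 4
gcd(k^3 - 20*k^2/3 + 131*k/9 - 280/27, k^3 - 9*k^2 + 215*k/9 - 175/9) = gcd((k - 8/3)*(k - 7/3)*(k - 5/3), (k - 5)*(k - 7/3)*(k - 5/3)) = k^2 - 4*k + 35/9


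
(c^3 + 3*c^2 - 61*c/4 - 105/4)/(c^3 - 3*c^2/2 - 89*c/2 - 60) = (c - 7/2)/(c - 8)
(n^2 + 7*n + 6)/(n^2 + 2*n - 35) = (n^2 + 7*n + 6)/(n^2 + 2*n - 35)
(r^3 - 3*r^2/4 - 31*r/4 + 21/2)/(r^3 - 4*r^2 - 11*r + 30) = (r - 7/4)/(r - 5)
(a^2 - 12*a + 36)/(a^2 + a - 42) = (a - 6)/(a + 7)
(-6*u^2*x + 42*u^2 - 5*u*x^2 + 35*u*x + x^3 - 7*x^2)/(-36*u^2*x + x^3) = (u*x - 7*u + x^2 - 7*x)/(x*(6*u + x))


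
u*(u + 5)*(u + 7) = u^3 + 12*u^2 + 35*u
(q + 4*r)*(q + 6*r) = q^2 + 10*q*r + 24*r^2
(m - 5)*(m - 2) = m^2 - 7*m + 10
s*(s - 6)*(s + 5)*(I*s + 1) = I*s^4 + s^3 - I*s^3 - s^2 - 30*I*s^2 - 30*s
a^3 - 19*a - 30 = (a - 5)*(a + 2)*(a + 3)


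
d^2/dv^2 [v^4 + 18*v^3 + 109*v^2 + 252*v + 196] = 12*v^2 + 108*v + 218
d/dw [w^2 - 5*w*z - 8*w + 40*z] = 2*w - 5*z - 8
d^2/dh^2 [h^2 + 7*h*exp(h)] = 7*h*exp(h) + 14*exp(h) + 2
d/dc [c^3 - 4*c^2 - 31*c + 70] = 3*c^2 - 8*c - 31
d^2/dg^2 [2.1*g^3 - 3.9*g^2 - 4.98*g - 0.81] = 12.6*g - 7.8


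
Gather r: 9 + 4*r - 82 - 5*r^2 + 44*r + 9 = -5*r^2 + 48*r - 64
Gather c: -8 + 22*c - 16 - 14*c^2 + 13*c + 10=-14*c^2 + 35*c - 14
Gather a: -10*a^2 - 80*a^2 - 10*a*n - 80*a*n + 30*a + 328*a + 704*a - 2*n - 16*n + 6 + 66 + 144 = -90*a^2 + a*(1062 - 90*n) - 18*n + 216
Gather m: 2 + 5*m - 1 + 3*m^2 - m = 3*m^2 + 4*m + 1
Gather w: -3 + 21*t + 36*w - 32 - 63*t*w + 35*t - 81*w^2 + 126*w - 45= 56*t - 81*w^2 + w*(162 - 63*t) - 80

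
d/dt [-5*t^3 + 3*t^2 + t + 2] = -15*t^2 + 6*t + 1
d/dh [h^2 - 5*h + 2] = 2*h - 5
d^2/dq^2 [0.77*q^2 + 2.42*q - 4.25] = 1.54000000000000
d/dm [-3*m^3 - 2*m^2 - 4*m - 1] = -9*m^2 - 4*m - 4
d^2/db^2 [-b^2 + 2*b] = -2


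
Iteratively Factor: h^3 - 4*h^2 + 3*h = (h)*(h^2 - 4*h + 3) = h*(h - 1)*(h - 3)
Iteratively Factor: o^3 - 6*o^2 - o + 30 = (o + 2)*(o^2 - 8*o + 15) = (o - 3)*(o + 2)*(o - 5)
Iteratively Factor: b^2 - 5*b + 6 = (b - 2)*(b - 3)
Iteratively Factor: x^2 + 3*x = (x + 3)*(x)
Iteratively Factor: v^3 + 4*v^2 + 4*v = (v + 2)*(v^2 + 2*v) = v*(v + 2)*(v + 2)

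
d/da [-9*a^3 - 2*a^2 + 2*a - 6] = -27*a^2 - 4*a + 2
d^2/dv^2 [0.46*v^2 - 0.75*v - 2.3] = 0.920000000000000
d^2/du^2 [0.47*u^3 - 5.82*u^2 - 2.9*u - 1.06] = 2.82*u - 11.64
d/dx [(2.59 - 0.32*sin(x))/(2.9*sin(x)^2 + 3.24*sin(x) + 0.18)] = (0.928*sin(x)^2 - 15.022*sin(x) - 8.4492)*cos(x)/(8.41*sin(x)^4 + 18.792*sin(x)^3 + 11.5416*sin(x)^2 + 1.1664*sin(x) + 0.0324)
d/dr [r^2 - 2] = 2*r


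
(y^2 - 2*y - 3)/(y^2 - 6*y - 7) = (y - 3)/(y - 7)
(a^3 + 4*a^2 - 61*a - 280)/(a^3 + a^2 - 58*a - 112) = (a + 5)/(a + 2)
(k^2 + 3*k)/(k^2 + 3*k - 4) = k*(k + 3)/(k^2 + 3*k - 4)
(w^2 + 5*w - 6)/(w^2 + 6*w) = (w - 1)/w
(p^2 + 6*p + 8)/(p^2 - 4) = (p + 4)/(p - 2)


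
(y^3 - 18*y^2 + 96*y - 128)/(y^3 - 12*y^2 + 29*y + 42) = (y^3 - 18*y^2 + 96*y - 128)/(y^3 - 12*y^2 + 29*y + 42)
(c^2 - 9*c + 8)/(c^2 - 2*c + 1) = (c - 8)/(c - 1)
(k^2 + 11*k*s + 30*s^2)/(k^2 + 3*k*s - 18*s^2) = (-k - 5*s)/(-k + 3*s)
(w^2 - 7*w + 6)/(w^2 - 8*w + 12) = (w - 1)/(w - 2)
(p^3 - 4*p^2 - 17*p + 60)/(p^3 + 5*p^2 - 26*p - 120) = (p - 3)/(p + 6)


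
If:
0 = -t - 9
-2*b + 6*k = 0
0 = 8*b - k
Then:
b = 0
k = 0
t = -9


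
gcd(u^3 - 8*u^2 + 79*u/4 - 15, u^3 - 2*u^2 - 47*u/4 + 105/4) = u - 5/2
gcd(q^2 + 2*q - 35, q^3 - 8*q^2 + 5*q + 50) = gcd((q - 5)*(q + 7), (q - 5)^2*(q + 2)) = q - 5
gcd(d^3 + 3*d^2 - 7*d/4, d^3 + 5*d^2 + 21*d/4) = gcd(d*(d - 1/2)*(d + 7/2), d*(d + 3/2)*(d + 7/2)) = d^2 + 7*d/2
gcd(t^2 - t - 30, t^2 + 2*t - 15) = t + 5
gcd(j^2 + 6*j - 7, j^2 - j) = j - 1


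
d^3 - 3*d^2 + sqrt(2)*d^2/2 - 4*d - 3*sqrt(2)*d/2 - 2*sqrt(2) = (d - 4)*(d + 1)*(d + sqrt(2)/2)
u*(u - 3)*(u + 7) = u^3 + 4*u^2 - 21*u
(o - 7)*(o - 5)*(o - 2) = o^3 - 14*o^2 + 59*o - 70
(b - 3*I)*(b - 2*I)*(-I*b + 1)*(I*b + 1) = b^4 - 5*I*b^3 - 5*b^2 - 5*I*b - 6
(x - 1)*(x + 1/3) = x^2 - 2*x/3 - 1/3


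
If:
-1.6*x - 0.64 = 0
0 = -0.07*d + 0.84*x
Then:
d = -4.80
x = -0.40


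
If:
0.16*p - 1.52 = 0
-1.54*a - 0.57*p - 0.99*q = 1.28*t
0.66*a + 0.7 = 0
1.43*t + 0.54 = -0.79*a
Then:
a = -1.06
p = 9.50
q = -4.09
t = 0.21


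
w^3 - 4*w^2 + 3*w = w*(w - 3)*(w - 1)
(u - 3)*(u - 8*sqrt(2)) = u^2 - 8*sqrt(2)*u - 3*u + 24*sqrt(2)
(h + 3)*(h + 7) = h^2 + 10*h + 21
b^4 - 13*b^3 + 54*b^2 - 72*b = b*(b - 6)*(b - 4)*(b - 3)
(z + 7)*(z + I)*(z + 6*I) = z^3 + 7*z^2 + 7*I*z^2 - 6*z + 49*I*z - 42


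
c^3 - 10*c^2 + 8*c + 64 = (c - 8)*(c - 4)*(c + 2)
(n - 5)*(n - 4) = n^2 - 9*n + 20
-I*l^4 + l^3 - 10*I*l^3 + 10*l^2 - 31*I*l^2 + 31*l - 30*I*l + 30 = (l + 2)*(l + 3)*(l + 5)*(-I*l + 1)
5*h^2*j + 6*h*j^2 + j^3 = j*(h + j)*(5*h + j)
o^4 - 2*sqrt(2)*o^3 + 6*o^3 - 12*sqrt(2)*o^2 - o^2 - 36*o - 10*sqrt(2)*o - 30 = (o + 1)*(o + 5)*(o - 3*sqrt(2))*(o + sqrt(2))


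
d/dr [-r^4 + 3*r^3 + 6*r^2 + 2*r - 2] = -4*r^3 + 9*r^2 + 12*r + 2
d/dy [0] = 0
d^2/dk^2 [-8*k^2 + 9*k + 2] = -16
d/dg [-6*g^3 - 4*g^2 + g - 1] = -18*g^2 - 8*g + 1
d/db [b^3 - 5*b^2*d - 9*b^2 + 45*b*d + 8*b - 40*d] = 3*b^2 - 10*b*d - 18*b + 45*d + 8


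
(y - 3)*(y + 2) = y^2 - y - 6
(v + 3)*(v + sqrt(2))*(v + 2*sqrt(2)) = v^3 + 3*v^2 + 3*sqrt(2)*v^2 + 4*v + 9*sqrt(2)*v + 12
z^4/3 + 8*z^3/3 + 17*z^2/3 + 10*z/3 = z*(z/3 + 1/3)*(z + 2)*(z + 5)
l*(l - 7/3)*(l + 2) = l^3 - l^2/3 - 14*l/3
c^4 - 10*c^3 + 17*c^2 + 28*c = c*(c - 7)*(c - 4)*(c + 1)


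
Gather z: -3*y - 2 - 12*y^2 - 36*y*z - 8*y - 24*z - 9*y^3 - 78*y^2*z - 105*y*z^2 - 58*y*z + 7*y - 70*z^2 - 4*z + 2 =-9*y^3 - 12*y^2 - 4*y + z^2*(-105*y - 70) + z*(-78*y^2 - 94*y - 28)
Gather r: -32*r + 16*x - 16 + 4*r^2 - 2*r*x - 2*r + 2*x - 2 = 4*r^2 + r*(-2*x - 34) + 18*x - 18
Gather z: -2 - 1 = -3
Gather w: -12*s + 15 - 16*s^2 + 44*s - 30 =-16*s^2 + 32*s - 15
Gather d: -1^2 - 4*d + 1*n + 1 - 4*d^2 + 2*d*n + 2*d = -4*d^2 + d*(2*n - 2) + n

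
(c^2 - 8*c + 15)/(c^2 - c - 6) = (c - 5)/(c + 2)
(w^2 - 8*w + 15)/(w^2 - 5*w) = (w - 3)/w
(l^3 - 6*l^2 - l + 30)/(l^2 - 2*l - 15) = (l^2 - l - 6)/(l + 3)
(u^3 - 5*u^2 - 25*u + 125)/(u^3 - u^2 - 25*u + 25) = (u - 5)/(u - 1)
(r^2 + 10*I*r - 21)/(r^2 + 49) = (r + 3*I)/(r - 7*I)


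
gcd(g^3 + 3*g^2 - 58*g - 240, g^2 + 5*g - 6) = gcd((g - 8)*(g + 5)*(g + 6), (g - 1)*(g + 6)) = g + 6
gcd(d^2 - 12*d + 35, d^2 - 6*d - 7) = d - 7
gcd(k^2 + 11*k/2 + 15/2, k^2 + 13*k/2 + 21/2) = k + 3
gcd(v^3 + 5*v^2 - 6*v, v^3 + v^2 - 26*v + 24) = v^2 + 5*v - 6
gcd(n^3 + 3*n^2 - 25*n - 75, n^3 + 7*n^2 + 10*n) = n + 5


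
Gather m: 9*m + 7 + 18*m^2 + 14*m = 18*m^2 + 23*m + 7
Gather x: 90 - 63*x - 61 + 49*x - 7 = 22 - 14*x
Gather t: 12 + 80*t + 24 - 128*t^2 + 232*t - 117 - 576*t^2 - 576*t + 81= -704*t^2 - 264*t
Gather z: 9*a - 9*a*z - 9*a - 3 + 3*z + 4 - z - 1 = z*(2 - 9*a)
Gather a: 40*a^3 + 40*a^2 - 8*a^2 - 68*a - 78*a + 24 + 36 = 40*a^3 + 32*a^2 - 146*a + 60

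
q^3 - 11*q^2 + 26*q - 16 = (q - 8)*(q - 2)*(q - 1)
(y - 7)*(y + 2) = y^2 - 5*y - 14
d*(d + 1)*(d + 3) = d^3 + 4*d^2 + 3*d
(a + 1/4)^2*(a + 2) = a^3 + 5*a^2/2 + 17*a/16 + 1/8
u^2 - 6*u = u*(u - 6)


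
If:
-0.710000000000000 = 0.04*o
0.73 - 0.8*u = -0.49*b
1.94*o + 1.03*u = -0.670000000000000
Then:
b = 52.03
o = -17.75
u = 32.78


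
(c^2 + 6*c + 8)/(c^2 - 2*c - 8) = (c + 4)/(c - 4)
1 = 1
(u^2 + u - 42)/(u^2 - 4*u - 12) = (u + 7)/(u + 2)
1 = 1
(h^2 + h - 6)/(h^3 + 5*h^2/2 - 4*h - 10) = 2*(h + 3)/(2*h^2 + 9*h + 10)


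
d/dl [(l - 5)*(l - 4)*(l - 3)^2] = 4*l^3 - 45*l^2 + 166*l - 201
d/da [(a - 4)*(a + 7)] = 2*a + 3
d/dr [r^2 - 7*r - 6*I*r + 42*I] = 2*r - 7 - 6*I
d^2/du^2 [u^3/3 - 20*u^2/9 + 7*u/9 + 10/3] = 2*u - 40/9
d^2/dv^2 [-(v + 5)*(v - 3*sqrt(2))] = -2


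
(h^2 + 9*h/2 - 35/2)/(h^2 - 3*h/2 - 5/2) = (h + 7)/(h + 1)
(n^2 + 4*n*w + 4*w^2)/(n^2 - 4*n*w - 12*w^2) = (-n - 2*w)/(-n + 6*w)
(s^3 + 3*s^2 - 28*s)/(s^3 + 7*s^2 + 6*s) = (s^2 + 3*s - 28)/(s^2 + 7*s + 6)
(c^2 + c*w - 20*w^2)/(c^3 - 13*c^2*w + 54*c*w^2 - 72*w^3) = (c + 5*w)/(c^2 - 9*c*w + 18*w^2)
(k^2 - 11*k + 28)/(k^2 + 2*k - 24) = (k - 7)/(k + 6)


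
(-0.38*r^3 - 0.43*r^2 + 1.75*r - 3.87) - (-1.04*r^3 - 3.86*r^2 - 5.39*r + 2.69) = 0.66*r^3 + 3.43*r^2 + 7.14*r - 6.56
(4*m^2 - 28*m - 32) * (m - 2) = 4*m^3 - 36*m^2 + 24*m + 64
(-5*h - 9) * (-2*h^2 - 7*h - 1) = 10*h^3 + 53*h^2 + 68*h + 9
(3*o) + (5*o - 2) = 8*o - 2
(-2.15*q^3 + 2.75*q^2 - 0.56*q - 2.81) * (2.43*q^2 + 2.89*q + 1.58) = -5.2245*q^5 + 0.469*q^4 + 3.1897*q^3 - 4.1017*q^2 - 9.0057*q - 4.4398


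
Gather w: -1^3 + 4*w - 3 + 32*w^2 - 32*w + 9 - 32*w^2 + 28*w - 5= 0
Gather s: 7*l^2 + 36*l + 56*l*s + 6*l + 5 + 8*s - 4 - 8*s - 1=7*l^2 + 56*l*s + 42*l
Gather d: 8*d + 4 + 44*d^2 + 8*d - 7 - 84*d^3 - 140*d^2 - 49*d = -84*d^3 - 96*d^2 - 33*d - 3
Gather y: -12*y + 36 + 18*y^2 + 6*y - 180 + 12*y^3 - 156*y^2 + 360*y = 12*y^3 - 138*y^2 + 354*y - 144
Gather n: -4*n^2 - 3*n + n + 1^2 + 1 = -4*n^2 - 2*n + 2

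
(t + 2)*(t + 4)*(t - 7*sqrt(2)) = t^3 - 7*sqrt(2)*t^2 + 6*t^2 - 42*sqrt(2)*t + 8*t - 56*sqrt(2)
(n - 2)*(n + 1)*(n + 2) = n^3 + n^2 - 4*n - 4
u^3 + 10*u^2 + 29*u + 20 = (u + 1)*(u + 4)*(u + 5)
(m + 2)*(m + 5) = m^2 + 7*m + 10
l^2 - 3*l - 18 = (l - 6)*(l + 3)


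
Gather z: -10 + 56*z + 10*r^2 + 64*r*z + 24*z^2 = 10*r^2 + 24*z^2 + z*(64*r + 56) - 10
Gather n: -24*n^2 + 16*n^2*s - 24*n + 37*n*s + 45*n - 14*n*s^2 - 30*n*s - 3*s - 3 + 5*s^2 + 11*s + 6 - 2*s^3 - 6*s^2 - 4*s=n^2*(16*s - 24) + n*(-14*s^2 + 7*s + 21) - 2*s^3 - s^2 + 4*s + 3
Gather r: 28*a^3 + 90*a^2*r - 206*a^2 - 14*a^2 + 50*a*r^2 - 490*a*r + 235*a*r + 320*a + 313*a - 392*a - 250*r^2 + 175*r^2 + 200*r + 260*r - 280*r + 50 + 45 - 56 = 28*a^3 - 220*a^2 + 241*a + r^2*(50*a - 75) + r*(90*a^2 - 255*a + 180) + 39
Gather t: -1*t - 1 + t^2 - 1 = t^2 - t - 2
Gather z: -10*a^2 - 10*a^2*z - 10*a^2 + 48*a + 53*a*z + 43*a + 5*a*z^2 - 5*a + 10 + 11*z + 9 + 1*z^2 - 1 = -20*a^2 + 86*a + z^2*(5*a + 1) + z*(-10*a^2 + 53*a + 11) + 18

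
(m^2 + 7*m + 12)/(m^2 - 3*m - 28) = (m + 3)/(m - 7)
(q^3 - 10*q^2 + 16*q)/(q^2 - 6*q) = (q^2 - 10*q + 16)/(q - 6)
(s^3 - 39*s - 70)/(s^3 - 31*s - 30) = (-s^3 + 39*s + 70)/(-s^3 + 31*s + 30)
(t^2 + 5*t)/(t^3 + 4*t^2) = (t + 5)/(t*(t + 4))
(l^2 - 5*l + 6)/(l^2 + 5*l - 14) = (l - 3)/(l + 7)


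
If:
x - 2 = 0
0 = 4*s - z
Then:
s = z/4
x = 2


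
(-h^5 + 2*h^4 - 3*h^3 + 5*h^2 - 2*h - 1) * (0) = 0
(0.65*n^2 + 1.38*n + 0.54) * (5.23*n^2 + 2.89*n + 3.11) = 3.3995*n^4 + 9.0959*n^3 + 8.8339*n^2 + 5.8524*n + 1.6794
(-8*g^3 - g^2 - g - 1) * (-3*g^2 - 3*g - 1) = 24*g^5 + 27*g^4 + 14*g^3 + 7*g^2 + 4*g + 1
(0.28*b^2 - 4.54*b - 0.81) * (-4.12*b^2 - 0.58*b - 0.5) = -1.1536*b^4 + 18.5424*b^3 + 5.8304*b^2 + 2.7398*b + 0.405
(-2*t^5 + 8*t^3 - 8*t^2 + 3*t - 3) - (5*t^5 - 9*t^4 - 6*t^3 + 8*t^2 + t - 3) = -7*t^5 + 9*t^4 + 14*t^3 - 16*t^2 + 2*t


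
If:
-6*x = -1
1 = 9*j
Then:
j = 1/9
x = 1/6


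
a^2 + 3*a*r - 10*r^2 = (a - 2*r)*(a + 5*r)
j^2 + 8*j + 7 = (j + 1)*(j + 7)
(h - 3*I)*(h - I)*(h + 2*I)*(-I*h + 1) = -I*h^4 - h^3 - 7*I*h^2 - h - 6*I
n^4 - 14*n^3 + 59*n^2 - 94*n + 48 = (n - 8)*(n - 3)*(n - 2)*(n - 1)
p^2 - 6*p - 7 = (p - 7)*(p + 1)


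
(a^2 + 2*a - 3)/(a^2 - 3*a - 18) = (a - 1)/(a - 6)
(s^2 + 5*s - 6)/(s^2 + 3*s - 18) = (s - 1)/(s - 3)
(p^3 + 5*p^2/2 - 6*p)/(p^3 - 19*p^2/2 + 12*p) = (p + 4)/(p - 8)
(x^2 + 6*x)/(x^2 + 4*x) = (x + 6)/(x + 4)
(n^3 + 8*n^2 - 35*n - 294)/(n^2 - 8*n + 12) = (n^2 + 14*n + 49)/(n - 2)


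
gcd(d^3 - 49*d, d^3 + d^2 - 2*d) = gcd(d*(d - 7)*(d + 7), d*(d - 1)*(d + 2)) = d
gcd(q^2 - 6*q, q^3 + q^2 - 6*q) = q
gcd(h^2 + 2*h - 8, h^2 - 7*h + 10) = h - 2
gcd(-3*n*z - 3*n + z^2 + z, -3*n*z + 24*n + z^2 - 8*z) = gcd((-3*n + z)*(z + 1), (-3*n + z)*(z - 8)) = -3*n + z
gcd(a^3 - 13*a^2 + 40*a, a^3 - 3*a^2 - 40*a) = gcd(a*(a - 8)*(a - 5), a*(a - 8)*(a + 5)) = a^2 - 8*a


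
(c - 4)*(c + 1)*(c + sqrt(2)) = c^3 - 3*c^2 + sqrt(2)*c^2 - 3*sqrt(2)*c - 4*c - 4*sqrt(2)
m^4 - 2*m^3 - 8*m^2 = m^2*(m - 4)*(m + 2)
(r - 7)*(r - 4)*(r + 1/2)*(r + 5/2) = r^4 - 8*r^3 - 15*r^2/4 + 281*r/4 + 35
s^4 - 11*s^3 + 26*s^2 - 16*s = s*(s - 8)*(s - 2)*(s - 1)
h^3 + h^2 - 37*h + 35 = (h - 5)*(h - 1)*(h + 7)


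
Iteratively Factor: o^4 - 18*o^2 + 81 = (o - 3)*(o^3 + 3*o^2 - 9*o - 27) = (o - 3)^2*(o^2 + 6*o + 9) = (o - 3)^2*(o + 3)*(o + 3)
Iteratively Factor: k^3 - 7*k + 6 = (k + 3)*(k^2 - 3*k + 2) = (k - 1)*(k + 3)*(k - 2)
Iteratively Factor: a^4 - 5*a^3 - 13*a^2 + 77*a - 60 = (a - 5)*(a^3 - 13*a + 12) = (a - 5)*(a + 4)*(a^2 - 4*a + 3) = (a - 5)*(a - 1)*(a + 4)*(a - 3)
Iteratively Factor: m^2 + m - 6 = (m + 3)*(m - 2)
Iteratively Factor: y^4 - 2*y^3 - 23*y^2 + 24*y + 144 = (y + 3)*(y^3 - 5*y^2 - 8*y + 48) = (y - 4)*(y + 3)*(y^2 - y - 12) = (y - 4)^2*(y + 3)*(y + 3)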